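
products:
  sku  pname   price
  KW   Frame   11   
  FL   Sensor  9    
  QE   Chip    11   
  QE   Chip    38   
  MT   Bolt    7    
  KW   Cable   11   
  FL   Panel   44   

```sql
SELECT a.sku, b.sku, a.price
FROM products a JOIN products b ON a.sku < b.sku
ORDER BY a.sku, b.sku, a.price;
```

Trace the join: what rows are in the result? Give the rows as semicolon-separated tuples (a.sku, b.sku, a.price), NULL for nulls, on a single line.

INNER JOIN keeps only pairs where the ON condition holds.
Matching on a.sku < b.sku.
- a row (sku=KW): matches 3 b row(s) → 3 output row(s).
- a row (sku=FL): matches 5 b row(s) → 5 output row(s).
- a row (sku=QE): no match → dropped.
- a row (sku=QE): no match → dropped.
- a row (sku=MT): matches 2 b row(s) → 2 output row(s).
- a row (sku=KW): matches 3 b row(s) → 3 output row(s).
- a row (sku=FL): matches 5 b row(s) → 5 output row(s).

(FL, KW, 9); (FL, KW, 9); (FL, KW, 44); (FL, KW, 44); (FL, MT, 9); (FL, MT, 44); (FL, QE, 9); (FL, QE, 9); (FL, QE, 44); (FL, QE, 44); (KW, MT, 11); (KW, MT, 11); (KW, QE, 11); (KW, QE, 11); (KW, QE, 11); (KW, QE, 11); (MT, QE, 7); (MT, QE, 7)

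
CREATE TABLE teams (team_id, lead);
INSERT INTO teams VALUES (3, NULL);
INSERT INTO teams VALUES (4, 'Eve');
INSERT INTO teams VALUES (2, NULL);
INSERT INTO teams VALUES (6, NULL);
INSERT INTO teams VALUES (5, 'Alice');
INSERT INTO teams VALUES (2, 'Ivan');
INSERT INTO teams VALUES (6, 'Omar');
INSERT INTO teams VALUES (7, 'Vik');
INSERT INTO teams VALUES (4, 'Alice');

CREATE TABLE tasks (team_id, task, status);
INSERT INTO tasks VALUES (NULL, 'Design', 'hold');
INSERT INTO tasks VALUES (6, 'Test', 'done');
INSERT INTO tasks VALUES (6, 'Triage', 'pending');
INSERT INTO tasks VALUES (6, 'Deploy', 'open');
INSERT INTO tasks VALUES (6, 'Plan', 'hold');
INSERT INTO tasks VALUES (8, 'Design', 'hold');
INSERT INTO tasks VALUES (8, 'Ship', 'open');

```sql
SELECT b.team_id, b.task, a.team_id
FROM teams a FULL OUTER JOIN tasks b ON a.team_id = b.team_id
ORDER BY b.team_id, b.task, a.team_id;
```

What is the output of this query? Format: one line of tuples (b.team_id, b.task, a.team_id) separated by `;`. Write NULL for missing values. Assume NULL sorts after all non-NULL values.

FULL OUTER JOIN keeps every row from both sides; unmatched rows get NULL for the other side's columns.
Matching on a.team_id = b.team_id. A NULL in a compared column never satisfies the condition.
Matched pairs: 8; unmatched a rows kept: 7; unmatched b rows kept: 3.

(6, Deploy, 6); (6, Deploy, 6); (6, Plan, 6); (6, Plan, 6); (6, Test, 6); (6, Test, 6); (6, Triage, 6); (6, Triage, 6); (8, Design, NULL); (8, Ship, NULL); (NULL, Design, NULL); (NULL, NULL, 2); (NULL, NULL, 2); (NULL, NULL, 3); (NULL, NULL, 4); (NULL, NULL, 4); (NULL, NULL, 5); (NULL, NULL, 7)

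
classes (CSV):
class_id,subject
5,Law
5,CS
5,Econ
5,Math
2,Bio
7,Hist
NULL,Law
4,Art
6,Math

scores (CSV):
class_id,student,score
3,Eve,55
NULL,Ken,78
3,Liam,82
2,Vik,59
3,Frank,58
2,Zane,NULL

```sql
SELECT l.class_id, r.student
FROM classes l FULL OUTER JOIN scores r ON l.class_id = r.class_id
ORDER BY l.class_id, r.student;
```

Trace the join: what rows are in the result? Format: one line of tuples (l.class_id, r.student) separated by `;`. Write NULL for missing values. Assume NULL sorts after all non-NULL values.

(2, Vik); (2, Zane); (4, NULL); (5, NULL); (5, NULL); (5, NULL); (5, NULL); (6, NULL); (7, NULL); (NULL, Eve); (NULL, Frank); (NULL, Ken); (NULL, Liam); (NULL, NULL)

FULL OUTER JOIN keeps every row from both sides; unmatched rows get NULL for the other side's columns.
Matching on l.class_id = r.class_id. A NULL in a compared column never satisfies the condition.
- l (class_id=5) has no partner → padded with NULL.
- l (class_id=5) has no partner → padded with NULL.
- l (class_id=5) has no partner → padded with NULL.
- l (class_id=5) has no partner → padded with NULL.
- l (class_id=2) pairs with 2 row(s) of r.
- l (class_id=7) has no partner → padded with NULL.
- l (class_id=NULL) has no partner → padded with NULL.
- l (class_id=4) has no partner → padded with NULL.
- l (class_id=6) has no partner → padded with NULL.
- 4 row(s) from r found no l partner → padded with NULL.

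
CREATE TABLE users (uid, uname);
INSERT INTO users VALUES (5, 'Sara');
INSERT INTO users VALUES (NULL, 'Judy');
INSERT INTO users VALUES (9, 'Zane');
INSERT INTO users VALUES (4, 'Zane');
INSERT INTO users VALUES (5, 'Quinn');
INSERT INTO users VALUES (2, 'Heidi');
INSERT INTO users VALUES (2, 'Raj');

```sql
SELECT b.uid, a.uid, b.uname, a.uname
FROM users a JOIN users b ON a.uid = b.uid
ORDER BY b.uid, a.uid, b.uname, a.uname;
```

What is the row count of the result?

INNER JOIN keeps only pairs where the ON condition holds.
Matching on a.uid = b.uid. A NULL in a compared column never satisfies the condition.
Matched pairs: 10.
Total: 10 rows.

10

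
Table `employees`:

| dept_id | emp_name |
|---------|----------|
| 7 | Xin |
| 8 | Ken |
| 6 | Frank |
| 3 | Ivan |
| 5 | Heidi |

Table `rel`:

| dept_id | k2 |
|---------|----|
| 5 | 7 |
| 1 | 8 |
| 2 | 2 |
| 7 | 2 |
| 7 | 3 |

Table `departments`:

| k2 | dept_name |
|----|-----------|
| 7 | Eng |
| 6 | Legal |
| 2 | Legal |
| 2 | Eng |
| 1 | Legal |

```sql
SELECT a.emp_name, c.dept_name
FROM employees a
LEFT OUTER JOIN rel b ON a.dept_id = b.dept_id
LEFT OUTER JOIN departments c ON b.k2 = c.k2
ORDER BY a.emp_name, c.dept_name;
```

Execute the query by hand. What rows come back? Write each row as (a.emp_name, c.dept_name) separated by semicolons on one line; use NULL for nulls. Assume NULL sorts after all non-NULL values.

(Frank, NULL); (Heidi, Eng); (Ivan, NULL); (Ken, NULL); (Xin, Eng); (Xin, Legal); (Xin, NULL)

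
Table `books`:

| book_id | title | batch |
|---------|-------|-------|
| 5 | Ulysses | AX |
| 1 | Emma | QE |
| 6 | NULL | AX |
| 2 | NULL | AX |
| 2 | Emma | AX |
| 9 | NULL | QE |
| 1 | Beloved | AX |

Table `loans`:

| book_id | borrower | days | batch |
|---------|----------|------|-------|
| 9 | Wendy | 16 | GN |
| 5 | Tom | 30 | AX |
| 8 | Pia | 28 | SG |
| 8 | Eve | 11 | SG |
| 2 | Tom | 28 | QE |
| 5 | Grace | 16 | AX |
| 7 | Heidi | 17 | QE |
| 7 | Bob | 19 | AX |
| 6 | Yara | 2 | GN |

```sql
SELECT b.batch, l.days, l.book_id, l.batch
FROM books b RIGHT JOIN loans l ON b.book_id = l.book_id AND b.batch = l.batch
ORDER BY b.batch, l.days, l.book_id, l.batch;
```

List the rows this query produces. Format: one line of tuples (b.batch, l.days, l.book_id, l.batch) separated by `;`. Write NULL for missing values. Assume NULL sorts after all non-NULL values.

(AX, 16, 5, AX); (AX, 30, 5, AX); (NULL, 2, 6, GN); (NULL, 11, 8, SG); (NULL, 16, 9, GN); (NULL, 17, 7, QE); (NULL, 19, 7, AX); (NULL, 28, 2, QE); (NULL, 28, 8, SG)

RIGHT JOIN keeps every row from `loans`; unmatched rows get NULL for `books`'s columns.
Matching on b.book_id = l.book_id AND b.batch = l.batch.
- b (book_id=5, batch=AX) pairs with 2 row(s) of l.
- b (book_id=1, batch=QE) has no partner in l.
- b (book_id=6, batch=AX) has no partner in l.
- b (book_id=2, batch=AX) has no partner in l.
- b (book_id=2, batch=AX) has no partner in l.
- b (book_id=9, batch=QE) has no partner in l.
- b (book_id=1, batch=AX) has no partner in l.
- plus 7 unmatched l row(s), each kept with NULL b columns.
After projecting and ordering:
b.batch | l.days | l.book_id | l.batch
AX | 16 | 5 | AX
AX | 30 | 5 | AX
NULL | 2 | 6 | GN
NULL | 11 | 8 | SG
NULL | 16 | 9 | GN
NULL | 17 | 7 | QE
NULL | 19 | 7 | AX
NULL | 28 | 2 | QE
NULL | 28 | 8 | SG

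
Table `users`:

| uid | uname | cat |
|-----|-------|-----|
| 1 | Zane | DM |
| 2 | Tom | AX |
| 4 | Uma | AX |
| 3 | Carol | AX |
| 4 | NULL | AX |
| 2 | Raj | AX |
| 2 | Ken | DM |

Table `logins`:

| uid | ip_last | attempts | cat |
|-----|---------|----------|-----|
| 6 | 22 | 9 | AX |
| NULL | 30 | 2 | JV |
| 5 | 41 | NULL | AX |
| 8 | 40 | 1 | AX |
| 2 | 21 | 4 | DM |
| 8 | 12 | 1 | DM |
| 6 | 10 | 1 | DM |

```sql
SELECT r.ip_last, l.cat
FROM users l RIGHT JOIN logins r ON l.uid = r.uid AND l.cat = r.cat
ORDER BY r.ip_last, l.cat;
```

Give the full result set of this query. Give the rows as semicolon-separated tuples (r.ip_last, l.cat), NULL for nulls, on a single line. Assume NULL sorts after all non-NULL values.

(10, NULL); (12, NULL); (21, DM); (22, NULL); (30, NULL); (40, NULL); (41, NULL)

RIGHT JOIN keeps every row from `logins`; unmatched rows get NULL for `users`'s columns.
Matching on l.uid = r.uid AND l.cat = r.cat. A NULL in a compared column never satisfies the condition.
- l[0] uid=1, cat=DM → no match.
- l[1] uid=2, cat=AX → no match.
- l[2] uid=4, cat=AX → no match.
- l[3] uid=3, cat=AX → no match.
- l[4] uid=4, cat=AX → no match.
- l[5] uid=2, cat=AX → no match.
- l[6] uid=2, cat=DM → 1 match(es) in r → 1 row(s).
- 6 r row(s) had no l match → kept, l columns NULL.
After projecting and ordering:
r.ip_last | l.cat
10 | NULL
12 | NULL
21 | DM
22 | NULL
30 | NULL
40 | NULL
41 | NULL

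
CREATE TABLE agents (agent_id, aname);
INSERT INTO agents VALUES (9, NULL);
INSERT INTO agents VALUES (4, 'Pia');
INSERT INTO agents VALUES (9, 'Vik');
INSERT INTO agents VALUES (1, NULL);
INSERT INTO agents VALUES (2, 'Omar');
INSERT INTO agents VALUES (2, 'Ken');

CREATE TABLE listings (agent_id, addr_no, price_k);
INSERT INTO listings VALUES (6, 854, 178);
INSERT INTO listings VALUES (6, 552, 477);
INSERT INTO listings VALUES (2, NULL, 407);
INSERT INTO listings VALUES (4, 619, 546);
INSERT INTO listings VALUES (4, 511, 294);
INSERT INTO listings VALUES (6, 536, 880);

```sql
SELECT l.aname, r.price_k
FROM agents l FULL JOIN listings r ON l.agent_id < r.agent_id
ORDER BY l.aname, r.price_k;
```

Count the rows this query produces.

FULL OUTER JOIN keeps every row from both sides; unmatched rows get NULL for the other side's columns.
Matching on l.agent_id < r.agent_id.
- l row (agent_id=9): no match → kept, r columns NULL.
- l row (agent_id=4): matches 3 r row(s) → 3 output row(s).
- l row (agent_id=9): no match → kept, r columns NULL.
- l row (agent_id=1): matches 6 r row(s) → 6 output row(s).
- l row (agent_id=2): matches 5 r row(s) → 5 output row(s).
- l row (agent_id=2): matches 5 r row(s) → 5 output row(s).
Total: 19 matched + 2 padded = 21 rows.

21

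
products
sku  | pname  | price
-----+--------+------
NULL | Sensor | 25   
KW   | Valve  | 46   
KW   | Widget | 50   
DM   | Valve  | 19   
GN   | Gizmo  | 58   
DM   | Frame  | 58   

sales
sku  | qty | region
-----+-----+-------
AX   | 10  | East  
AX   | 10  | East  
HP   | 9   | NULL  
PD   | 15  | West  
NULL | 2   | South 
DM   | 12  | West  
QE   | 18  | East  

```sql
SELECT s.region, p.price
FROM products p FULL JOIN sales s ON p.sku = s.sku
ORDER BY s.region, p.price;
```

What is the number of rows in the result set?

12

FULL OUTER JOIN keeps every row from both sides; unmatched rows get NULL for the other side's columns.
Matching on p.sku = s.sku. A NULL in a compared column never satisfies the condition.
Matched pairs: 2; unmatched p rows kept: 4; unmatched s rows kept: 6.
Total: 2 matched + 10 padded = 12 rows.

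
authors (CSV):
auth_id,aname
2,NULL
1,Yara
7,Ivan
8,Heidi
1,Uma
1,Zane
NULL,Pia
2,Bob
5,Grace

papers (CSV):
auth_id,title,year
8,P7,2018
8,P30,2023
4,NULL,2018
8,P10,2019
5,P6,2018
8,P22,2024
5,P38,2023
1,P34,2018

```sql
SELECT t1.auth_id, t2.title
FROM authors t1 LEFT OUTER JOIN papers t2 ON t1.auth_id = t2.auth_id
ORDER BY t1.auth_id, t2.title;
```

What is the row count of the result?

13

LEFT JOIN keeps every row from `authors`; unmatched rows get NULL for `papers`'s columns.
Matching on t1.auth_id = t2.auth_id. A NULL in a compared column never satisfies the condition.
- t1 row (auth_id=2): no match → kept, t2 columns NULL.
- t1 row (auth_id=1): matches 1 t2 row(s) → 1 output row(s).
- t1 row (auth_id=7): no match → kept, t2 columns NULL.
- t1 row (auth_id=8): matches 4 t2 row(s) → 4 output row(s).
- t1 row (auth_id=1): matches 1 t2 row(s) → 1 output row(s).
- t1 row (auth_id=1): matches 1 t2 row(s) → 1 output row(s).
- t1 row (auth_id=NULL): no match → kept, t2 columns NULL.
- t1 row (auth_id=2): no match → kept, t2 columns NULL.
- t1 row (auth_id=5): matches 2 t2 row(s) → 2 output row(s).
Total: 9 matched + 4 padded = 13 rows.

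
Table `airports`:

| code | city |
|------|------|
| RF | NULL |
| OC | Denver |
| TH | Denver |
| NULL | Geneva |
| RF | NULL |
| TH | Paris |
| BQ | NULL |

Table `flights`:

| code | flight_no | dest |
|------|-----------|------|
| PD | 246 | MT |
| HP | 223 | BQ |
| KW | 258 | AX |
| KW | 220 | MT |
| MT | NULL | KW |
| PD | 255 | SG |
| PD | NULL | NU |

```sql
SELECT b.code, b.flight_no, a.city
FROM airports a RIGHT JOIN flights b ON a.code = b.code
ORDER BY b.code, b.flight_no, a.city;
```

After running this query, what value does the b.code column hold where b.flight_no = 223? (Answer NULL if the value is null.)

RIGHT JOIN keeps every row from `flights`; unmatched rows get NULL for `airports`'s columns.
Matching on a.code = b.code. A NULL in a compared column never satisfies the condition.
- code=RF: no matching b row.
- code=OC: no matching b row.
- code=TH: no matching b row.
- code=NULL: no matching b row.
- code=RF: no matching b row.
- code=TH: no matching b row.
- code=BQ: no matching b row.
- 7 b row(s) had no a match → kept, a columns NULL.

HP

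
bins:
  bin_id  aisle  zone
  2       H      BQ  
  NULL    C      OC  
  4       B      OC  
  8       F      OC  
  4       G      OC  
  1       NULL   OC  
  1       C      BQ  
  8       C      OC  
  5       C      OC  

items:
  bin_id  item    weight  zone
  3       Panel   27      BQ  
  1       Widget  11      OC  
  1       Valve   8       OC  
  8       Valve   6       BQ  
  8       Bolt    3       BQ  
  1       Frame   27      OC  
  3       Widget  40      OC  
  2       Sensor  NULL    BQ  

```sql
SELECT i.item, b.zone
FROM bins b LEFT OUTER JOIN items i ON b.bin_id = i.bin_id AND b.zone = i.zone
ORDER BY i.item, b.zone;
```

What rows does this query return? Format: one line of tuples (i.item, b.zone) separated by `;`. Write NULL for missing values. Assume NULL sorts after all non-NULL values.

(Frame, OC); (Sensor, BQ); (Valve, OC); (Widget, OC); (NULL, BQ); (NULL, OC); (NULL, OC); (NULL, OC); (NULL, OC); (NULL, OC); (NULL, OC)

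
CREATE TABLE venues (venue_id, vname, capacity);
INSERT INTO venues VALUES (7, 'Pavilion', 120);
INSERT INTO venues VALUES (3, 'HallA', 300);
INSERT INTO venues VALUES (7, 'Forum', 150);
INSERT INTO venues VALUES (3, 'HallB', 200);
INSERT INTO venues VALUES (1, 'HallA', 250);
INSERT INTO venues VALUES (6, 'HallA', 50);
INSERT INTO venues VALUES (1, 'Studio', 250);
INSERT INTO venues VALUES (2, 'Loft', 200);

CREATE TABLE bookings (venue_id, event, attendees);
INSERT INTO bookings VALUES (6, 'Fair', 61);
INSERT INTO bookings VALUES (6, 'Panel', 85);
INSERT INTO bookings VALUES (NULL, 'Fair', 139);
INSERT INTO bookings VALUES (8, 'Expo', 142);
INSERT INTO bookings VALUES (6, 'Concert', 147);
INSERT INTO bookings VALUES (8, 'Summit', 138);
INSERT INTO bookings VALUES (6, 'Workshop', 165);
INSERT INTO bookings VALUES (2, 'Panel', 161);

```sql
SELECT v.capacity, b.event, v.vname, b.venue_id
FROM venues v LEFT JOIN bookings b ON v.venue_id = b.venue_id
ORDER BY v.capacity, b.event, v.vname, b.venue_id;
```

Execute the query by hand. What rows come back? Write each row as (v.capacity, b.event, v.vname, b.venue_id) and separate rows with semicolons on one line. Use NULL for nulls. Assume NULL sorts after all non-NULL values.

(50, Concert, HallA, 6); (50, Fair, HallA, 6); (50, Panel, HallA, 6); (50, Workshop, HallA, 6); (120, NULL, Pavilion, NULL); (150, NULL, Forum, NULL); (200, Panel, Loft, 2); (200, NULL, HallB, NULL); (250, NULL, HallA, NULL); (250, NULL, Studio, NULL); (300, NULL, HallA, NULL)

LEFT JOIN keeps every row from `venues`; unmatched rows get NULL for `bookings`'s columns.
Matching on v.venue_id = b.venue_id. A NULL in a compared column never satisfies the condition.
Matched pairs: 5; unmatched v rows kept: 6.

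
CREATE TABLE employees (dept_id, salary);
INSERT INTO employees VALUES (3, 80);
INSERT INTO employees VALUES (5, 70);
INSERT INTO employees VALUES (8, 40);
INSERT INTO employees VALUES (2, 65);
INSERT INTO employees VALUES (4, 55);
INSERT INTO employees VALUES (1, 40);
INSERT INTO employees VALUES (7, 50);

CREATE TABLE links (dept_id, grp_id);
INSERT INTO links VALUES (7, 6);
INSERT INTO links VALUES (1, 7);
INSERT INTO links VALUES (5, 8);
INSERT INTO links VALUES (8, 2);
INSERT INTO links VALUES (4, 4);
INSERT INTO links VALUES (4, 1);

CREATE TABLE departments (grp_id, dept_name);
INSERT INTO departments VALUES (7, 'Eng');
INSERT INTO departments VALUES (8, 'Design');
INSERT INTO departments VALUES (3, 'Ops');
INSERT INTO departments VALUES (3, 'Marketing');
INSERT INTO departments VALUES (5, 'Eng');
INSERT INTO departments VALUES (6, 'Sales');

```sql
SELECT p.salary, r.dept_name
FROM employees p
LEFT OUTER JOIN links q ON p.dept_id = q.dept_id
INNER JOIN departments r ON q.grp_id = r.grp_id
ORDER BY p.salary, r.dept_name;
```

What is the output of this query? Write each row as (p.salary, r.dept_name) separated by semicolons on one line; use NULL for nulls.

(40, Eng); (50, Sales); (70, Design)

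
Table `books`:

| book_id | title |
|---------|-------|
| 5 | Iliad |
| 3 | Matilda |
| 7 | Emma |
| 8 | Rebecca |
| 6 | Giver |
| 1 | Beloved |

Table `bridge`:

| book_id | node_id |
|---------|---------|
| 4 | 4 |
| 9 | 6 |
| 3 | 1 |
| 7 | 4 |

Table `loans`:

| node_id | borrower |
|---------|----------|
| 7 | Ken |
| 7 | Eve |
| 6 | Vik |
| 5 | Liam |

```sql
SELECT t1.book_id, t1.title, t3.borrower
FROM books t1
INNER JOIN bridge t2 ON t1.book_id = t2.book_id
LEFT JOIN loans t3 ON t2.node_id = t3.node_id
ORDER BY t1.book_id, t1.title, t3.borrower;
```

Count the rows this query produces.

Evaluate left to right. First `books t1 INNER JOIN bridge t2` on book_id: 2 row(s).
Then LEFT JOIN `loans t3` on node_id: each of those 2 rows is kept; rows whose t2.node_id has no match in t3 get NULL for t3's columns.
Result: 2 row(s).

2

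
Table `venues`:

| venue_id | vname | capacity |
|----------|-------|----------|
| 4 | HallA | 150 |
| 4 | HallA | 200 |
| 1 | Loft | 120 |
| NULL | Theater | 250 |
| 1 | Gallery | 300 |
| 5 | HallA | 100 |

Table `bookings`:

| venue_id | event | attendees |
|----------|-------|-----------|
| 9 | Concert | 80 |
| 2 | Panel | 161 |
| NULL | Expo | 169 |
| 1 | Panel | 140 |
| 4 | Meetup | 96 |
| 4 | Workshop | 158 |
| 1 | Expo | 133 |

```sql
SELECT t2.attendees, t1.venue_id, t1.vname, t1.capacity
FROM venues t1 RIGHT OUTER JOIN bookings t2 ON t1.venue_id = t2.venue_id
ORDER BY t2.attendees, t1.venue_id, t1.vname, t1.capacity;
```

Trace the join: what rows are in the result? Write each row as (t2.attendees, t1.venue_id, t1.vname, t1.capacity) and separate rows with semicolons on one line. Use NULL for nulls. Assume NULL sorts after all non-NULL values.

RIGHT JOIN keeps every row from `bookings`; unmatched rows get NULL for `venues`'s columns.
Matching on t1.venue_id = t2.venue_id. A NULL in a compared column never satisfies the condition.
- venue_id=4: 2 matching t2 row(s), so 2 row(s) emitted.
- venue_id=4: 2 matching t2 row(s), so 2 row(s) emitted.
- venue_id=1: 2 matching t2 row(s), so 2 row(s) emitted.
- venue_id=NULL: no matching t2 row.
- venue_id=1: 2 matching t2 row(s), so 2 row(s) emitted.
- venue_id=5: no matching t2 row.
- 3 row(s) from t2 found no t1 partner → padded with NULL.

(80, NULL, NULL, NULL); (96, 4, HallA, 150); (96, 4, HallA, 200); (133, 1, Gallery, 300); (133, 1, Loft, 120); (140, 1, Gallery, 300); (140, 1, Loft, 120); (158, 4, HallA, 150); (158, 4, HallA, 200); (161, NULL, NULL, NULL); (169, NULL, NULL, NULL)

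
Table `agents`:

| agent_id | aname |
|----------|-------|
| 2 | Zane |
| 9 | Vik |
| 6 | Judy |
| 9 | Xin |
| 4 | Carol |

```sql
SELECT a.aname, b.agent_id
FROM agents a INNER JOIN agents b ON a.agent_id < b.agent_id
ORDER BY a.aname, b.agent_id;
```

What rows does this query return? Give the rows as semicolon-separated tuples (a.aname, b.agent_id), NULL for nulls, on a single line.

(Carol, 6); (Carol, 9); (Carol, 9); (Judy, 9); (Judy, 9); (Zane, 4); (Zane, 6); (Zane, 9); (Zane, 9)

INNER JOIN keeps only pairs where the ON condition holds.
Matching on a.agent_id < b.agent_id.
- agent_id=2: 4 matching b row(s), so 4 row(s) emitted.
- agent_id=9: no matching b row, dropped.
- agent_id=6: 2 matching b row(s), so 2 row(s) emitted.
- agent_id=9: no matching b row, dropped.
- agent_id=4: 3 matching b row(s), so 3 row(s) emitted.
After projecting and ordering:
a.aname | b.agent_id
Carol | 6
Carol | 9
Carol | 9
Judy | 9
Judy | 9
Zane | 4
Zane | 6
Zane | 9
Zane | 9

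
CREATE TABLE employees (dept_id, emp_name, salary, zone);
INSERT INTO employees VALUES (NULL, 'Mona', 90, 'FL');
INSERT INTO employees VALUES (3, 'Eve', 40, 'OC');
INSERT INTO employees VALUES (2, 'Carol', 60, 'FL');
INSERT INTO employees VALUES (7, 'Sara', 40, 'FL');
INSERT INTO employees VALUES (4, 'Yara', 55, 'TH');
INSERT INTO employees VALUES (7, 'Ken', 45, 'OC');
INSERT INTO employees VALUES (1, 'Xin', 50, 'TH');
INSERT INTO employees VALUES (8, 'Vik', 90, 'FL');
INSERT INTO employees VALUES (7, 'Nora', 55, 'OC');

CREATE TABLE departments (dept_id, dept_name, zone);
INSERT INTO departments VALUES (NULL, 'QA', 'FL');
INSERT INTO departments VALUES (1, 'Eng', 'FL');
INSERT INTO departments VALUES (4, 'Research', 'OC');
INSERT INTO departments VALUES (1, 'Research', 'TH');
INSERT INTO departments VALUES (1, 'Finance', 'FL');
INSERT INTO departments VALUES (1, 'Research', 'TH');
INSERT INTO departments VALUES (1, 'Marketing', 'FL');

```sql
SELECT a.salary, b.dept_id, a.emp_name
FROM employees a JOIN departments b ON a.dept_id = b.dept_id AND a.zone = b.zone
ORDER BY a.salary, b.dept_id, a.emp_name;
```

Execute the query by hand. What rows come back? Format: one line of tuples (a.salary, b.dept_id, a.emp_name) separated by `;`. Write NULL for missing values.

INNER JOIN keeps only pairs where the ON condition holds.
Matching on a.dept_id = b.dept_id AND a.zone = b.zone. A NULL in a compared column never satisfies the condition.
- a row (dept_id=NULL, zone=FL): no match → dropped.
- a row (dept_id=3, zone=OC): no match → dropped.
- a row (dept_id=2, zone=FL): no match → dropped.
- a row (dept_id=7, zone=FL): no match → dropped.
- a row (dept_id=4, zone=TH): no match → dropped.
- a row (dept_id=7, zone=OC): no match → dropped.
- a row (dept_id=1, zone=TH): matches 2 b row(s) → 2 output row(s).
- a row (dept_id=8, zone=FL): no match → dropped.
- a row (dept_id=7, zone=OC): no match → dropped.
After projecting and ordering:
a.salary | b.dept_id | a.emp_name
50 | 1 | Xin
50 | 1 | Xin

(50, 1, Xin); (50, 1, Xin)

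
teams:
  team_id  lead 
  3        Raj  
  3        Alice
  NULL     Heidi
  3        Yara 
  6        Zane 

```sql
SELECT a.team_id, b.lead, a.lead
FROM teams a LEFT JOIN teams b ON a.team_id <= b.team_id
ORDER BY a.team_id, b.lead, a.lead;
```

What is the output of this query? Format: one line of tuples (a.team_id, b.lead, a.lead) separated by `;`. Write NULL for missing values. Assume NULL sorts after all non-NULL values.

(3, Alice, Alice); (3, Alice, Raj); (3, Alice, Yara); (3, Raj, Alice); (3, Raj, Raj); (3, Raj, Yara); (3, Yara, Alice); (3, Yara, Raj); (3, Yara, Yara); (3, Zane, Alice); (3, Zane, Raj); (3, Zane, Yara); (6, Zane, Zane); (NULL, NULL, Heidi)

LEFT JOIN keeps every row from `teams a`; unmatched rows get NULL for `teams b`'s columns.
Matching on a.team_id <= b.team_id. A NULL in a compared column never satisfies the condition.
- team_id=3: 4 matching b row(s), so 4 row(s) emitted.
- team_id=3: 4 matching b row(s), so 4 row(s) emitted.
- team_id=NULL: no b row matches, row kept with b columns NULL.
- team_id=3: 4 matching b row(s), so 4 row(s) emitted.
- team_id=6: 1 matching b row(s), so 1 row(s) emitted.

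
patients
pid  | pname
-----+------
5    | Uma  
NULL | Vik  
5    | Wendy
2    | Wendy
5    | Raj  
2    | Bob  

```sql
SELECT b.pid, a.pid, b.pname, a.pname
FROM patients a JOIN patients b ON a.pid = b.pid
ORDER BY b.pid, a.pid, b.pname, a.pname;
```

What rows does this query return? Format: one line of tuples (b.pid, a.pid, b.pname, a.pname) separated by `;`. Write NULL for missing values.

(2, 2, Bob, Bob); (2, 2, Bob, Wendy); (2, 2, Wendy, Bob); (2, 2, Wendy, Wendy); (5, 5, Raj, Raj); (5, 5, Raj, Uma); (5, 5, Raj, Wendy); (5, 5, Uma, Raj); (5, 5, Uma, Uma); (5, 5, Uma, Wendy); (5, 5, Wendy, Raj); (5, 5, Wendy, Uma); (5, 5, Wendy, Wendy)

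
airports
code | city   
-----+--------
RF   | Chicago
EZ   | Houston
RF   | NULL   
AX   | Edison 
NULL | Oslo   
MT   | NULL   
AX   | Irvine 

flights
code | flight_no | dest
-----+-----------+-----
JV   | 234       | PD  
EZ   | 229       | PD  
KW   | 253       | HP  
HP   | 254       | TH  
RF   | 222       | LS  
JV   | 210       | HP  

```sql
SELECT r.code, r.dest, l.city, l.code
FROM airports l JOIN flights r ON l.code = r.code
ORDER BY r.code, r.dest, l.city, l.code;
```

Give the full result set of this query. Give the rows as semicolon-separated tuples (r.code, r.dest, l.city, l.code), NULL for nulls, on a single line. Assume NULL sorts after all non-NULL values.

(EZ, PD, Houston, EZ); (RF, LS, Chicago, RF); (RF, LS, NULL, RF)

INNER JOIN keeps only pairs where the ON condition holds.
Matching on l.code = r.code. A NULL in a compared column never satisfies the condition.
- l row (code=RF): matches 1 r row(s) → 1 output row(s).
- l row (code=EZ): matches 1 r row(s) → 1 output row(s).
- l row (code=RF): matches 1 r row(s) → 1 output row(s).
- l row (code=AX): no match → dropped.
- l row (code=NULL): no match → dropped.
- l row (code=MT): no match → dropped.
- l row (code=AX): no match → dropped.
After projecting and ordering:
r.code | r.dest | l.city | l.code
EZ | PD | Houston | EZ
RF | LS | Chicago | RF
RF | LS | NULL | RF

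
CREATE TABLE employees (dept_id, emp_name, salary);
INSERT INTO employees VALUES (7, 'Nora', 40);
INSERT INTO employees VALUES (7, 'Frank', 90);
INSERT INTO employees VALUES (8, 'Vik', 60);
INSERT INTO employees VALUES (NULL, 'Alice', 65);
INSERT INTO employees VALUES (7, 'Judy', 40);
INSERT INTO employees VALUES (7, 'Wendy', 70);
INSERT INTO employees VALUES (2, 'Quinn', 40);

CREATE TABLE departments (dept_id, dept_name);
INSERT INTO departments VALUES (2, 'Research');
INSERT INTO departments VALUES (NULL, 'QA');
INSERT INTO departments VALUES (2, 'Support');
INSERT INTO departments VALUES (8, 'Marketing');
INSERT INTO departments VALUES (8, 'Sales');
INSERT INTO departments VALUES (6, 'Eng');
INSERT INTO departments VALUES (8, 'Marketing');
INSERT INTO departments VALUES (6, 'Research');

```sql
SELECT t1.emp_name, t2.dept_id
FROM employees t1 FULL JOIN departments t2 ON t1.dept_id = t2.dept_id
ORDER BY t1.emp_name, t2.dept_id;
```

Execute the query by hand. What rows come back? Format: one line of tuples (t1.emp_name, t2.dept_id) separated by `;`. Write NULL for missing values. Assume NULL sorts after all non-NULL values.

FULL OUTER JOIN keeps every row from both sides; unmatched rows get NULL for the other side's columns.
Matching on t1.dept_id = t2.dept_id. A NULL in a compared column never satisfies the condition.
Matched pairs: 5; unmatched t1 rows kept: 5; unmatched t2 rows kept: 3.

(Alice, NULL); (Frank, NULL); (Judy, NULL); (Nora, NULL); (Quinn, 2); (Quinn, 2); (Vik, 8); (Vik, 8); (Vik, 8); (Wendy, NULL); (NULL, 6); (NULL, 6); (NULL, NULL)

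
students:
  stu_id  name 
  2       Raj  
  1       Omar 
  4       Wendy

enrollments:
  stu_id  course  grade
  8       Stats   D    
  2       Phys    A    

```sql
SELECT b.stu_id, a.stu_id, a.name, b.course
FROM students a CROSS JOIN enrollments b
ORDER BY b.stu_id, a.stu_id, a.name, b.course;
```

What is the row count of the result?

CROSS JOIN pairs every row of `students` with every row of `enrollments`: 3 × 2 = 6 rows.

6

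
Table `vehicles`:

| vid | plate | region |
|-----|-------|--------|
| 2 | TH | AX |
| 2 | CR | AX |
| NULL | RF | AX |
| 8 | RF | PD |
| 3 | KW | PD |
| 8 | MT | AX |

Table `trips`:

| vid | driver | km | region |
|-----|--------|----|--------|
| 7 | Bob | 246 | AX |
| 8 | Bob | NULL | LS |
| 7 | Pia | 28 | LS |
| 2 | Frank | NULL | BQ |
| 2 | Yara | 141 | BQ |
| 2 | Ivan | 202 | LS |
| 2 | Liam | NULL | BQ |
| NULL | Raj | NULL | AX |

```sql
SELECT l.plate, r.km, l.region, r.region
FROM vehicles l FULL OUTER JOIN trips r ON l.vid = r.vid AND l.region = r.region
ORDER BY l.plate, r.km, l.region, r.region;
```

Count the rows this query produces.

FULL OUTER JOIN keeps every row from both sides; unmatched rows get NULL for the other side's columns.
Matching on l.vid = r.vid AND l.region = r.region. A NULL in a compared column never satisfies the condition.
- l row (vid=2, region=AX): no match → kept, r columns NULL.
- l row (vid=2, region=AX): no match → kept, r columns NULL.
- l row (vid=NULL, region=AX): no match → kept, r columns NULL.
- l row (vid=8, region=PD): no match → kept, r columns NULL.
- l row (vid=3, region=PD): no match → kept, r columns NULL.
- l row (vid=8, region=AX): no match → kept, r columns NULL.
- 8 row(s) from r found no l partner → padded with NULL.
Total: 0 matched + 14 padded = 14 rows.

14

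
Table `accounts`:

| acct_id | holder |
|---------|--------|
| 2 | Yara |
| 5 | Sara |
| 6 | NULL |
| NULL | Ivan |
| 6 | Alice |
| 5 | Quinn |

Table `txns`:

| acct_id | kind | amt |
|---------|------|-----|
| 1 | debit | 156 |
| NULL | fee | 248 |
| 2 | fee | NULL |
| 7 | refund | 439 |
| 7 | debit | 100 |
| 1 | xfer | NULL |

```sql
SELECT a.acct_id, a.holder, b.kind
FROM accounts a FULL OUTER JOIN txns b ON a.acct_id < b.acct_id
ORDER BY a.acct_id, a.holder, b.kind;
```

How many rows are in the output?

15

FULL OUTER JOIN keeps every row from both sides; unmatched rows get NULL for the other side's columns.
Matching on a.acct_id < b.acct_id. A NULL in a compared column never satisfies the condition.
Matched pairs: 10; unmatched a rows kept: 1; unmatched b rows kept: 4.
Total: 10 matched + 5 padded = 15 rows.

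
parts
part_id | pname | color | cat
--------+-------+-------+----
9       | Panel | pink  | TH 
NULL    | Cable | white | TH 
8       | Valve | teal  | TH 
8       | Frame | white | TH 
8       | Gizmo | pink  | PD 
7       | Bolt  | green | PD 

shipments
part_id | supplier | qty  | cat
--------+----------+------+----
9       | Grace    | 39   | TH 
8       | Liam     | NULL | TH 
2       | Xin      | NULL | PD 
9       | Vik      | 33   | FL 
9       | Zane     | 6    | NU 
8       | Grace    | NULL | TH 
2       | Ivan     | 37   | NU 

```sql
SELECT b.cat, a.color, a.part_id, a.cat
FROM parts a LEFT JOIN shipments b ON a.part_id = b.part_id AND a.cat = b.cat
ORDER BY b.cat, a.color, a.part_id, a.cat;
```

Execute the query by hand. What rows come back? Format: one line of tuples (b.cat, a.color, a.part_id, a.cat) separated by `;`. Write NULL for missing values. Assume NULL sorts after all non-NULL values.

(TH, pink, 9, TH); (TH, teal, 8, TH); (TH, teal, 8, TH); (TH, white, 8, TH); (TH, white, 8, TH); (NULL, green, 7, PD); (NULL, pink, 8, PD); (NULL, white, NULL, TH)

LEFT JOIN keeps every row from `parts`; unmatched rows get NULL for `shipments`'s columns.
Matching on a.part_id = b.part_id AND a.cat = b.cat. A NULL in a compared column never satisfies the condition.
- part_id=9, cat=TH: 1 matching b row(s), so 1 row(s) emitted.
- part_id=NULL, cat=TH: no b row matches, row kept with b columns NULL.
- part_id=8, cat=TH: 2 matching b row(s), so 2 row(s) emitted.
- part_id=8, cat=TH: 2 matching b row(s), so 2 row(s) emitted.
- part_id=8, cat=PD: no b row matches, row kept with b columns NULL.
- part_id=7, cat=PD: no b row matches, row kept with b columns NULL.
After projecting and ordering:
b.cat | a.color | a.part_id | a.cat
TH | pink | 9 | TH
TH | teal | 8 | TH
TH | teal | 8 | TH
TH | white | 8 | TH
TH | white | 8 | TH
NULL | green | 7 | PD
NULL | pink | 8 | PD
NULL | white | NULL | TH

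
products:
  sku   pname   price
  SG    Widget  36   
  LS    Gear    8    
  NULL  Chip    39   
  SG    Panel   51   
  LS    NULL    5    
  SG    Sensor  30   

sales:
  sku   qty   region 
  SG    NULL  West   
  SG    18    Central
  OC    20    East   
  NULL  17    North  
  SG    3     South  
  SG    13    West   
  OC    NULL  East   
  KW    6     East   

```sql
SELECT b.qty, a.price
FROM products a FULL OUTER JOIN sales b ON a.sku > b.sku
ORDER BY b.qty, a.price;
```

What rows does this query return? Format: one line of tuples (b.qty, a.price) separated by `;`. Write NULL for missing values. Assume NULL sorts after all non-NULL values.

(3, NULL); (6, 5); (6, 8); (6, 30); (6, 36); (6, 51); (13, NULL); (17, NULL); (18, NULL); (20, 30); (20, 36); (20, 51); (NULL, 30); (NULL, 36); (NULL, 39); (NULL, 51); (NULL, NULL)

FULL OUTER JOIN keeps every row from both sides; unmatched rows get NULL for the other side's columns.
Matching on a.sku > b.sku. A NULL in a compared column never satisfies the condition.
- a[0] sku=SG → 3 match(es) in b → 3 row(s).
- a[1] sku=LS → 1 match(es) in b → 1 row(s).
- a[2] sku=NULL → no match; kept with NULLs on the b side.
- a[3] sku=SG → 3 match(es) in b → 3 row(s).
- a[4] sku=LS → 1 match(es) in b → 1 row(s).
- a[5] sku=SG → 3 match(es) in b → 3 row(s).
- 5 b row(s) had no a match → kept, a columns NULL.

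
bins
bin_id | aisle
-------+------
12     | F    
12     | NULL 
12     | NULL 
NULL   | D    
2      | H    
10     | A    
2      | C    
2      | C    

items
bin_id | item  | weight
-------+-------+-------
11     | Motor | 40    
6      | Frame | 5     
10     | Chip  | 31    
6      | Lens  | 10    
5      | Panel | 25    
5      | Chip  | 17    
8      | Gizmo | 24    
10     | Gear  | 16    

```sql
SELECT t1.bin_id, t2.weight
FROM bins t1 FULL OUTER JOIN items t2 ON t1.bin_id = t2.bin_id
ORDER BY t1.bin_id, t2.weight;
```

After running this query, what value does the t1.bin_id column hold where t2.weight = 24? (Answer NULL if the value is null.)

NULL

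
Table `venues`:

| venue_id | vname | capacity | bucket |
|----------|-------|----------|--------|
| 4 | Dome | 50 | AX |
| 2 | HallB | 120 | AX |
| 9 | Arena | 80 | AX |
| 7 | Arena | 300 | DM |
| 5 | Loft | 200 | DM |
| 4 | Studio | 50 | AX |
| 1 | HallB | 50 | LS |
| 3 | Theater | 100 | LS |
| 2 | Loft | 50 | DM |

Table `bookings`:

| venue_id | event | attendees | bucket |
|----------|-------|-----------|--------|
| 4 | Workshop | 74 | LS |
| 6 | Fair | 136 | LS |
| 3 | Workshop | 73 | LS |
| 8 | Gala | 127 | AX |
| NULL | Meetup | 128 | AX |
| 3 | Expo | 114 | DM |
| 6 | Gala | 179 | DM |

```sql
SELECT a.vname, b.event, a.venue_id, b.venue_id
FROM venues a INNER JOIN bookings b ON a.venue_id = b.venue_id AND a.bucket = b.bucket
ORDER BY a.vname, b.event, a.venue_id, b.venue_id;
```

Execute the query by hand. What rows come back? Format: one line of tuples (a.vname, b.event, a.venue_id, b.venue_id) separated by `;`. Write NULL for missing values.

INNER JOIN keeps only pairs where the ON condition holds.
Matching on a.venue_id = b.venue_id AND a.bucket = b.bucket. A NULL in a compared column never satisfies the condition.
- a (venue_id=4, bucket=AX) has no partner → excluded.
- a (venue_id=2, bucket=AX) has no partner → excluded.
- a (venue_id=9, bucket=AX) has no partner → excluded.
- a (venue_id=7, bucket=DM) has no partner → excluded.
- a (venue_id=5, bucket=DM) has no partner → excluded.
- a (venue_id=4, bucket=AX) has no partner → excluded.
- a (venue_id=1, bucket=LS) has no partner → excluded.
- a (venue_id=3, bucket=LS) pairs with 1 row(s) of b.
- a (venue_id=2, bucket=DM) has no partner → excluded.
After projecting and ordering:
a.vname | b.event | a.venue_id | b.venue_id
Theater | Workshop | 3 | 3

(Theater, Workshop, 3, 3)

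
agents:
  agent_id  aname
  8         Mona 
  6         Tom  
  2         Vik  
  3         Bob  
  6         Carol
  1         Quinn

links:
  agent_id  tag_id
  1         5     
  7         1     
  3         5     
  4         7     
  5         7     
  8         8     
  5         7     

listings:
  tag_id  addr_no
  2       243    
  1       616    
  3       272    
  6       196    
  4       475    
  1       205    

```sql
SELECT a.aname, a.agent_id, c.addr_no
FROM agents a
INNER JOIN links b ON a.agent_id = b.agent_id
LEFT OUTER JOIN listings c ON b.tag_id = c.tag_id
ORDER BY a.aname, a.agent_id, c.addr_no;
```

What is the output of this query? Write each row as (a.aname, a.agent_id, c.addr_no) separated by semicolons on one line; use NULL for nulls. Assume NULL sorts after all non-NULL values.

(Bob, 3, NULL); (Mona, 8, NULL); (Quinn, 1, NULL)

Step 1 — a INNER JOIN b on agent_id → 3 row(s).
Then LEFT JOIN `listings c` on tag_id: each of those 3 rows is kept; rows whose b.tag_id has no match in c get NULL for c's columns.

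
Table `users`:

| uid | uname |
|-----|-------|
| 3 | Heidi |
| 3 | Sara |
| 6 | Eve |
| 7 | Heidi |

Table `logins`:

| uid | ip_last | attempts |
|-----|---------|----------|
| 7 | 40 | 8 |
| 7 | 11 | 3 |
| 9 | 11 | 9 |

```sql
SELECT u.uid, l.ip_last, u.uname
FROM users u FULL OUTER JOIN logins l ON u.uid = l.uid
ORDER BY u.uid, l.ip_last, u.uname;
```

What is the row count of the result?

6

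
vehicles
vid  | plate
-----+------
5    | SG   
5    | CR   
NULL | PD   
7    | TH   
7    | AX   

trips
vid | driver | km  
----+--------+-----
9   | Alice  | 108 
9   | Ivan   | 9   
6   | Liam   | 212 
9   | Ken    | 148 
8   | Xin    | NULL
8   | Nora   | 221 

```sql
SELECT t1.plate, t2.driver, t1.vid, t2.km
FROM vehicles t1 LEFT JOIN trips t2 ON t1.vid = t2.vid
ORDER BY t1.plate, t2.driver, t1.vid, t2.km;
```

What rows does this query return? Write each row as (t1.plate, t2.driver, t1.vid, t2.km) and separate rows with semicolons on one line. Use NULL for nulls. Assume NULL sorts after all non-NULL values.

LEFT JOIN keeps every row from `vehicles`; unmatched rows get NULL for `trips`'s columns.
Matching on t1.vid = t2.vid. A NULL in a compared column never satisfies the condition.
Matched pairs: 0; unmatched t1 rows kept: 5.

(AX, NULL, 7, NULL); (CR, NULL, 5, NULL); (PD, NULL, NULL, NULL); (SG, NULL, 5, NULL); (TH, NULL, 7, NULL)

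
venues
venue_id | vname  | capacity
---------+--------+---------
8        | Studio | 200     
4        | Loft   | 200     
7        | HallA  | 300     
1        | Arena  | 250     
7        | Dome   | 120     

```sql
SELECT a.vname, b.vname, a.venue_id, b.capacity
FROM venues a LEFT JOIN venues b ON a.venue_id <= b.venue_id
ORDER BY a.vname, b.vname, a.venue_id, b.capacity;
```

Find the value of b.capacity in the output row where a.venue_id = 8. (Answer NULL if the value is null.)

200

LEFT JOIN keeps every row from `venues a`; unmatched rows get NULL for `venues b`'s columns.
Matching on a.venue_id <= b.venue_id.
Matched pairs: 16; unmatched a rows kept: 0.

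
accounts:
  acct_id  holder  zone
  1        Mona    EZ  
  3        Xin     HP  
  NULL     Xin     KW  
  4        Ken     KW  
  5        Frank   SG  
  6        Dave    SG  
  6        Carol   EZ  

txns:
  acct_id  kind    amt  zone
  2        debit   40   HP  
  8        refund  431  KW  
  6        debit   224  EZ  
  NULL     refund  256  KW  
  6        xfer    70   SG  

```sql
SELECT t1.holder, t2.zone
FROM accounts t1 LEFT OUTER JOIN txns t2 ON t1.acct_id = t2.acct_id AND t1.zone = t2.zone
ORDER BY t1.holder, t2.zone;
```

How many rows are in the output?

7

LEFT JOIN keeps every row from `accounts`; unmatched rows get NULL for `txns`'s columns.
Matching on t1.acct_id = t2.acct_id AND t1.zone = t2.zone. A NULL in a compared column never satisfies the condition.
- t1[0] acct_id=1, zone=EZ → no match; kept with NULLs on the t2 side.
- t1[1] acct_id=3, zone=HP → no match; kept with NULLs on the t2 side.
- t1[2] acct_id=NULL, zone=KW → no match; kept with NULLs on the t2 side.
- t1[3] acct_id=4, zone=KW → no match; kept with NULLs on the t2 side.
- t1[4] acct_id=5, zone=SG → no match; kept with NULLs on the t2 side.
- t1[5] acct_id=6, zone=SG → 1 match(es) in t2 → 1 row(s).
- t1[6] acct_id=6, zone=EZ → 1 match(es) in t2 → 1 row(s).
Total: 2 matched + 5 padded = 7 rows.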